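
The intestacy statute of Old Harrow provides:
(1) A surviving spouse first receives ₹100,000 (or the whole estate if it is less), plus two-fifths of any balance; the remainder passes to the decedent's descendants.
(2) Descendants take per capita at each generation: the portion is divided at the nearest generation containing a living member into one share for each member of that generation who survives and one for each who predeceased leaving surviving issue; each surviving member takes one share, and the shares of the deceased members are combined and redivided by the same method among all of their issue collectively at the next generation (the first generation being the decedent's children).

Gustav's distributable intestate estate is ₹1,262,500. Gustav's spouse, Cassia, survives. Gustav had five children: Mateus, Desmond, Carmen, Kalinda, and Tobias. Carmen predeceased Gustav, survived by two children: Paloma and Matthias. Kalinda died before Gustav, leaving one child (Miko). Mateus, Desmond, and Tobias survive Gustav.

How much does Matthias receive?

Cassia first takes ₹100,000, leaving a balance of ₹1,162,500. Cassia then takes two-fifths of the balance (₹465,000), for a total of ₹565,000. The remaining ₹697,500 passes to the descendants.
The descendants' portion (₹697,500) is divided at the children's generation into 5 shares of ₹139,500. Mateus, Desmond, and Tobias each take ₹139,500. The 2 shares of the deceased (Carmen and Kalinda) are combined into a pool of ₹279,000.
That pool (₹279,000) is divided at the grandchildren's generation equally among Paloma, Matthias, and Miko: ₹93,000 each.

Matthias receives ₹93,000.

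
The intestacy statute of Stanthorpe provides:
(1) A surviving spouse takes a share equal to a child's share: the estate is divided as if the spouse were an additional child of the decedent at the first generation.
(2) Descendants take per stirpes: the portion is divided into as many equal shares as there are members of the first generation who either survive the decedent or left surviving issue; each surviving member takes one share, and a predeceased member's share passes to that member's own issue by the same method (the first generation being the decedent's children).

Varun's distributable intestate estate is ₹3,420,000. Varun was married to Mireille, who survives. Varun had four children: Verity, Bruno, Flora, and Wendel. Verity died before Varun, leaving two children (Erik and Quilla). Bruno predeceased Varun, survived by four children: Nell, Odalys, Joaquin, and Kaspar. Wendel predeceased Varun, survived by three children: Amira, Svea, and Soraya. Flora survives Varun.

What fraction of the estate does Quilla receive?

Quilla receives 1/10 of the estate.

The spouse counts as an additional share at the children's level, so there are 5 primary shares of ₹684,000. Mireille takes one such share (₹684,000).
The children's combined portion (₹2,736,000) is divided into 4 shares of ₹684,000: Flora takes ₹684,000; Verity's ₹684,000 share passes to Verity's issue; Bruno's ₹684,000 share passes to Bruno's issue; Wendel's ₹684,000 share passes to Wendel's issue.
Verity's share (₹684,000) is divided into 2 shares of ₹342,000: Erik and Quilla each take ₹342,000.
Bruno's share (₹684,000) is divided into 4 shares of ₹171,000: Nell, Odalys, Joaquin, and Kaspar each take ₹171,000.
Wendel's share (₹684,000) is divided into 3 shares of ₹228,000: Amira, Svea, and Soraya each take ₹228,000.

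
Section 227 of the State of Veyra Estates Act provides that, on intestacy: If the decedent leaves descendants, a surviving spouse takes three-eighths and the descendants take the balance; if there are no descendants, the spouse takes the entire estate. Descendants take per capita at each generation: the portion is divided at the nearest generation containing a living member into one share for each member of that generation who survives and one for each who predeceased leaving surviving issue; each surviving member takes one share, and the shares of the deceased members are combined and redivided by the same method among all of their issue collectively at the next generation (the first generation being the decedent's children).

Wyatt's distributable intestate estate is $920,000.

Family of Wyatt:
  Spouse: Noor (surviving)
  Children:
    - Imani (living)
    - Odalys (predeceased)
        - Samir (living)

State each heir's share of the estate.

Noor: $345,000; Imani: $287,500; Samir: $287,500

Noor takes three-eighths of $920,000 = $345,000. The remaining $575,000 passes to the descendants.
The descendants' portion ($575,000) is divided at the children's generation into 2 shares of $287,500. Imani takes $287,500. The remaining share for the deceased Odalys ($287,500) is carried to the next generation.
That pool ($287,500) passes entirely to Samir, the sole taker at the grandchildren's generation.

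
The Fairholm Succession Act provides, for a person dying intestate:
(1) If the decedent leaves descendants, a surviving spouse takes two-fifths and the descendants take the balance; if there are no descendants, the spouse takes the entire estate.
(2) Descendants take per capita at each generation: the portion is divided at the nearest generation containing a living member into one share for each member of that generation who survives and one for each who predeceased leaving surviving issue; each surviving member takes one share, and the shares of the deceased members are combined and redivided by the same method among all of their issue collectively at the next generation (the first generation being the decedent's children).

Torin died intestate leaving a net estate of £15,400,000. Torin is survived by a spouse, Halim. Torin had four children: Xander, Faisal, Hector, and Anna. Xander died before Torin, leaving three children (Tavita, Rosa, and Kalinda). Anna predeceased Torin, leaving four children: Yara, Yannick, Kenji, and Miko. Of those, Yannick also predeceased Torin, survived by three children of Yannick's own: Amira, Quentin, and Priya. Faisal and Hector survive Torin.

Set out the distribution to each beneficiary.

Halim takes two-fifths of £15,400,000 = £6,160,000. The remaining £9,240,000 passes to the descendants.
The descendants' portion (£9,240,000) is divided at the children's generation into 4 shares of £2,310,000. Faisal and Hector each take £2,310,000. The 2 shares of the deceased (Xander and Anna) are combined into a pool of £4,620,000.
That pool (£4,620,000) is divided at the grandchildren's generation into 7 shares of £660,000. Tavita, Rosa, Kalinda, Yara, Kenji, and Miko each take £660,000. The remaining share for the deceased Yannick (£660,000) is carried to the next generation.
That pool (£660,000) is divided at the great-grandchildren's generation equally among Amira, Quentin, and Priya: £220,000 each.

Halim: £6,160,000; Tavita: £660,000; Rosa: £660,000; Kalinda: £660,000; Faisal: £2,310,000; Hector: £2,310,000; Yara: £660,000; Amira: £220,000; Quentin: £220,000; Priya: £220,000; Kenji: £660,000; Miko: £660,000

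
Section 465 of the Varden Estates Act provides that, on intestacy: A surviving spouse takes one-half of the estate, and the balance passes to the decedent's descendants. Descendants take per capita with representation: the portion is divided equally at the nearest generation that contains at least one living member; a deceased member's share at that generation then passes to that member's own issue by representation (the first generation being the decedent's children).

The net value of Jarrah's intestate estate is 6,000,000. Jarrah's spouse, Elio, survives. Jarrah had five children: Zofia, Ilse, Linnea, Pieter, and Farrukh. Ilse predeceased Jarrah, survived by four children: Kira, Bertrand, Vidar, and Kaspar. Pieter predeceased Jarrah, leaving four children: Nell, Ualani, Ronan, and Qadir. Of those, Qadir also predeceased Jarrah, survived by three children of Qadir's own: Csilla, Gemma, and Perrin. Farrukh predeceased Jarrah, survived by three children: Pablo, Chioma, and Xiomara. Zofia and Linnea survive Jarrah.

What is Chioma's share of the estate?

Chioma receives 200,000.

Elio takes one-half of 6,000,000 = 3,000,000. The remaining 3,000,000 passes to the descendants.
The descendants' portion (3,000,000) is divided into 5 shares of 600,000: Zofia and Linnea each take 600,000; Ilse's 600,000 share passes to Ilse's issue; Pieter's 600,000 share passes to Pieter's issue; Farrukh's 600,000 share passes to Farrukh's issue.
Ilse's share (600,000) is divided into 4 shares of 150,000: Kira, Bertrand, Vidar, and Kaspar each take 150,000.
Pieter's share (600,000) is divided into 4 shares of 150,000: Nell, Ualani, and Ronan each take 150,000; Qadir's 150,000 share passes to Qadir's issue.
Qadir's share (150,000) is divided into 3 shares of 50,000: Csilla, Gemma, and Perrin each take 50,000.
Farrukh's share (600,000) is divided into 3 shares of 200,000: Pablo, Chioma, and Xiomara each take 200,000.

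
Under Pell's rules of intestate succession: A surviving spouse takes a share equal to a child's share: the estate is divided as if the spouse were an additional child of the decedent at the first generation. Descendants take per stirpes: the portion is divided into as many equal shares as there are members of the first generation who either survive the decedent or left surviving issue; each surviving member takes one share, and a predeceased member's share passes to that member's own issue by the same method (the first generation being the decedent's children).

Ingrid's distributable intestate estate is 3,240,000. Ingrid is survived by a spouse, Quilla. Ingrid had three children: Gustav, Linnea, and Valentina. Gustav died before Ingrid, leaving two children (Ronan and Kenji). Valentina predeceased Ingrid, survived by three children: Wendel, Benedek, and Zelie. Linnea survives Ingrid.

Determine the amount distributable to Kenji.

The spouse counts as an additional share at the children's level, so there are 4 primary shares of 810,000. Quilla takes one such share (810,000).
The children's combined portion (2,430,000) is divided into 3 shares of 810,000: Linnea takes 810,000; Gustav's 810,000 share passes to Gustav's issue; Valentina's 810,000 share passes to Valentina's issue.
Gustav's share (810,000) is divided into 2 shares of 405,000: Ronan and Kenji each take 405,000.
Valentina's share (810,000) is divided into 3 shares of 270,000: Wendel, Benedek, and Zelie each take 270,000.

Kenji receives 405,000.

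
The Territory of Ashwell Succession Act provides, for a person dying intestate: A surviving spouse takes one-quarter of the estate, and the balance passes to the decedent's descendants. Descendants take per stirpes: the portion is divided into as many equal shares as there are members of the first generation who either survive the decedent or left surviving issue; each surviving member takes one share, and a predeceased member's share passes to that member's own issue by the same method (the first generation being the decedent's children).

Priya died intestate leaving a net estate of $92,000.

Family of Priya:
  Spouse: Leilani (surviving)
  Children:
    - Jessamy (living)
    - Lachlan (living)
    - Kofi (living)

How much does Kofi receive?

Kofi receives $23,000.

Leilani takes one-quarter of $92,000 = $23,000. The remaining $69,000 passes to the descendants.
The descendants' portion ($69,000) is divided into 3 shares of $23,000: Jessamy, Lachlan, and Kofi each take $23,000.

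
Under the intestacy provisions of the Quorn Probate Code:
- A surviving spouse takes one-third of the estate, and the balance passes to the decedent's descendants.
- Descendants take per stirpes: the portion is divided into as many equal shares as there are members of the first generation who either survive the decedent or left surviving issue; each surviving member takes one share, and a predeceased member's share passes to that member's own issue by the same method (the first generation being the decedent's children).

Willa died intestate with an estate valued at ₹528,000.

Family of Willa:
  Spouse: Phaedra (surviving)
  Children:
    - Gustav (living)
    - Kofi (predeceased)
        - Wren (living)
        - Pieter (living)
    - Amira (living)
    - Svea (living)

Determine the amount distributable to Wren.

Wren receives ₹44,000.

Phaedra takes one-third of ₹528,000 = ₹176,000. The remaining ₹352,000 passes to the descendants.
The descendants' portion (₹352,000) is divided into 4 shares of ₹88,000: Gustav, Amira, and Svea each take ₹88,000; Kofi's ₹88,000 share passes to Kofi's issue.
Kofi's share (₹88,000) is divided into 2 shares of ₹44,000: Wren and Pieter each take ₹44,000.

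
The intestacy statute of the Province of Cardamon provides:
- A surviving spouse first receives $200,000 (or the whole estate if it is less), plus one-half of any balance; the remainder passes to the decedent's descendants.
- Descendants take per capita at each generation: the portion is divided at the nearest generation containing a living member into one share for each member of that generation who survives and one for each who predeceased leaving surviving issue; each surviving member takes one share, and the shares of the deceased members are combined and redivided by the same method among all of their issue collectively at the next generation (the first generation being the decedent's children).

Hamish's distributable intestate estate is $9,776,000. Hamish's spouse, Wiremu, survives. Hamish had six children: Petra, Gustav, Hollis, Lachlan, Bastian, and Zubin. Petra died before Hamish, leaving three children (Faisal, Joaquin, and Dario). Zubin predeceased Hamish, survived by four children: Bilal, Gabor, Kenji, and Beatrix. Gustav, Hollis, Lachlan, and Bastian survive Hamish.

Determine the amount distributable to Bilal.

Wiremu first takes $200,000, leaving a balance of $9,576,000. Wiremu then takes one-half of the balance ($4,788,000), for a total of $4,988,000. The remaining $4,788,000 passes to the descendants.
The descendants' portion ($4,788,000) is divided at the children's generation into 6 shares of $798,000. Gustav, Hollis, Lachlan, and Bastian each take $798,000. The 2 shares of the deceased (Petra and Zubin) are combined into a pool of $1,596,000.
That pool ($1,596,000) is divided at the grandchildren's generation equally among Faisal, Joaquin, Dario, Bilal, Gabor, Kenji, and Beatrix: $228,000 each.

Bilal receives $228,000.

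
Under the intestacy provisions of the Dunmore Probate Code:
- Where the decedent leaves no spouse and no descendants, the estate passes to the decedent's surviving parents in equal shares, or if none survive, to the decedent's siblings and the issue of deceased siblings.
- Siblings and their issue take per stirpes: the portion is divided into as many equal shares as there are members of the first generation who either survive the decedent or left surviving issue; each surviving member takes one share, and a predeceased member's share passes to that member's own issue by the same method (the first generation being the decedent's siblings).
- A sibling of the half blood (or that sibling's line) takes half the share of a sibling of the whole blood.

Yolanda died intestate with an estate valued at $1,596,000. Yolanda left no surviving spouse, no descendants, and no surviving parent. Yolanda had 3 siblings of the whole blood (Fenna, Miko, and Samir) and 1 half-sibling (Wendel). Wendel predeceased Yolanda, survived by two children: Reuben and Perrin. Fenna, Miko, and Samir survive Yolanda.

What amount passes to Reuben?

The entire $1,596,000 passes to the siblings and their issue.
Counting each half-blood sibling's line as half a unit, there are 7/2 units in $1,596,000, so one unit is $456,000. Whole-blood lines (Fenna, Miko, and Samir) take $456,000 each; half-blood lines (Wendel) take $228,000 each.
Wendel's share ($228,000) is divided into 2 shares of $114,000: Reuben and Perrin each take $114,000.

Reuben receives $114,000.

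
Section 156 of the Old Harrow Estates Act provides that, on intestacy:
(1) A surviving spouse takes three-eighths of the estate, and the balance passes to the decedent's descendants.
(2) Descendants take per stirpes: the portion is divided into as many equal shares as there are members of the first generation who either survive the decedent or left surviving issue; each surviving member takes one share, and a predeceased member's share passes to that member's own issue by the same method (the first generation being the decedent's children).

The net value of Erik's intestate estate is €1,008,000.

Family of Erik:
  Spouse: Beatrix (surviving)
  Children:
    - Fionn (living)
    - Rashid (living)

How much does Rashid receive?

Rashid receives €315,000.

Beatrix takes three-eighths of €1,008,000 = €378,000. The remaining €630,000 passes to the descendants.
The descendants' portion (€630,000) is divided into 2 shares of €315,000: Fionn and Rashid each take €315,000.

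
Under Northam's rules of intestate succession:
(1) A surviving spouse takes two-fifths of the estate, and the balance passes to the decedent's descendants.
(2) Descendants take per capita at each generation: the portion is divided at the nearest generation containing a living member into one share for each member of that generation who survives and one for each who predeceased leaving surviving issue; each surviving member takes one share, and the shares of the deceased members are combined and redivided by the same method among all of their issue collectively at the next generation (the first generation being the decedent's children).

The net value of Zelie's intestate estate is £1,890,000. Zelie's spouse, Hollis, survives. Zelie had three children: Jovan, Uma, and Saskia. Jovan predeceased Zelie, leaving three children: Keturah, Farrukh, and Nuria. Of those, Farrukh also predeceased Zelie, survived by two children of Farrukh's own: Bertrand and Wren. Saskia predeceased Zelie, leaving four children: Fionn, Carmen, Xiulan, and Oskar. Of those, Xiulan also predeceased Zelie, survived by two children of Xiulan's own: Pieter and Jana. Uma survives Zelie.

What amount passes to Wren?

Hollis takes two-fifths of £1,890,000 = £756,000. The remaining £1,134,000 passes to the descendants.
The descendants' portion (£1,134,000) is divided at the children's generation into 3 shares of £378,000. Uma takes £378,000. The 2 shares of the deceased (Jovan and Saskia) are combined into a pool of £756,000.
That pool (£756,000) is divided at the grandchildren's generation into 7 shares of £108,000. Keturah, Nuria, Fionn, Carmen, and Oskar each take £108,000. The 2 shares of the deceased (Farrukh and Xiulan) are combined into a pool of £216,000.
That pool (£216,000) is divided at the great-grandchildren's generation equally among Bertrand, Wren, Pieter, and Jana: £54,000 each.

Wren receives £54,000.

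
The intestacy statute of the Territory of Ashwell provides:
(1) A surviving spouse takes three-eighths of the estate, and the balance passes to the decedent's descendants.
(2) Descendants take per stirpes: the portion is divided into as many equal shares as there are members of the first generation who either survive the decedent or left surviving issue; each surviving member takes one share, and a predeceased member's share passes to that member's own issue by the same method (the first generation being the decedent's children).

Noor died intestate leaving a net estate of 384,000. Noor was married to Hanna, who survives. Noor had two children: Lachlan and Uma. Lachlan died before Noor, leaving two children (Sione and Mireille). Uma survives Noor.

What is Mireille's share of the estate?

Mireille receives 60,000.

Hanna takes three-eighths of 384,000 = 144,000. The remaining 240,000 passes to the descendants.
The descendants' portion (240,000) is divided into 2 shares of 120,000: Uma takes 120,000; Lachlan's 120,000 share passes to Lachlan's issue.
Lachlan's share (120,000) is divided into 2 shares of 60,000: Sione and Mireille each take 60,000.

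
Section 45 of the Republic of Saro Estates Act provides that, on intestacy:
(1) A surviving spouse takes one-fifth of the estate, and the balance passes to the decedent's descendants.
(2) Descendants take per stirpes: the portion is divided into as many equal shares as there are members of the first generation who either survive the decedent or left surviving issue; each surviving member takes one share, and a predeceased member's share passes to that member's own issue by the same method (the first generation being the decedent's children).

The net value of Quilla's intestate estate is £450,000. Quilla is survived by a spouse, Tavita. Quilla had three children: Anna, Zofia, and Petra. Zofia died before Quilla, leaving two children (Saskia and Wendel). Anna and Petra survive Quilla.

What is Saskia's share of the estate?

Tavita takes one-fifth of £450,000 = £90,000. The remaining £360,000 passes to the descendants.
The descendants' portion (£360,000) is divided into 3 shares of £120,000: Anna and Petra each take £120,000; Zofia's £120,000 share passes to Zofia's issue.
Zofia's share (£120,000) is divided into 2 shares of £60,000: Saskia and Wendel each take £60,000.

Saskia receives £60,000.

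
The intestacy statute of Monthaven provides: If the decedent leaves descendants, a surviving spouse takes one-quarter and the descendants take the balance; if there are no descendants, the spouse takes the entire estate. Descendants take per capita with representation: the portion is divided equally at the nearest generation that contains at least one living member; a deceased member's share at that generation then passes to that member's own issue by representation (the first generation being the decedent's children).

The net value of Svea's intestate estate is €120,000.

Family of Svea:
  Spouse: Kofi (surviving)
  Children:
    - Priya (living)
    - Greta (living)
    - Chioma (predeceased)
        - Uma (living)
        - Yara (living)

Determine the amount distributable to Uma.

Kofi takes one-quarter of €120,000 = €30,000. The remaining €90,000 passes to the descendants.
The descendants' portion (€90,000) is divided into 3 shares of €30,000: Priya and Greta each take €30,000; Chioma's €30,000 share passes to Chioma's issue.
Chioma's share (€30,000) is divided into 2 shares of €15,000: Uma and Yara each take €15,000.

Uma receives €15,000.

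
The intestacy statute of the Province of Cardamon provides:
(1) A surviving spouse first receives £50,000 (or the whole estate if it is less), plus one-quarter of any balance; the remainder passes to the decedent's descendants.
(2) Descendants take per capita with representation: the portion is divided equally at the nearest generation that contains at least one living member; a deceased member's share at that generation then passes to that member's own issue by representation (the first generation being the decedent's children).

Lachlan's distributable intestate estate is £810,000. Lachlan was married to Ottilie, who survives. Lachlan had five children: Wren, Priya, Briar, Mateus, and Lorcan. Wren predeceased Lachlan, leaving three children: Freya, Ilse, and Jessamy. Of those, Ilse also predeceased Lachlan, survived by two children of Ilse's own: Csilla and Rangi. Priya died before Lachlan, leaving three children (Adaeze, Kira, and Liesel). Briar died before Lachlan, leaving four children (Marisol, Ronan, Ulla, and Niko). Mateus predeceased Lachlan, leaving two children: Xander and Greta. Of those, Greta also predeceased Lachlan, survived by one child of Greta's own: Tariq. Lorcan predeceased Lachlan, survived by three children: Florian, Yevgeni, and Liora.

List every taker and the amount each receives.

Ottilie: £240,000; Freya: £38,000; Csilla: £19,000; Rangi: £19,000; Jessamy: £38,000; Adaeze: £38,000; Kira: £38,000; Liesel: £38,000; Marisol: £38,000; Ronan: £38,000; Ulla: £38,000; Niko: £38,000; Xander: £38,000; Tariq: £38,000; Florian: £38,000; Yevgeni: £38,000; Liora: £38,000

Ottilie first takes £50,000, leaving a balance of £760,000. Ottilie then takes one-quarter of the balance (£190,000), for a total of £240,000. The remaining £570,000 passes to the descendants.
No child survives, so the initial division is made at the grandchildren's generation.
The descendants' portion (£570,000) is divided into 15 shares of £38,000: Freya, Jessamy, Adaeze, Kira, Liesel, Marisol, Ronan, Ulla, Niko, Xander, Florian, Yevgeni, and Liora each take £38,000; Ilse's £38,000 share passes to Ilse's issue; Greta's £38,000 share passes to Greta's issue.
Ilse's share (£38,000) is divided into 2 shares of £19,000: Csilla and Rangi each take £19,000.
Greta's share (£38,000) passes entirely to Tariq.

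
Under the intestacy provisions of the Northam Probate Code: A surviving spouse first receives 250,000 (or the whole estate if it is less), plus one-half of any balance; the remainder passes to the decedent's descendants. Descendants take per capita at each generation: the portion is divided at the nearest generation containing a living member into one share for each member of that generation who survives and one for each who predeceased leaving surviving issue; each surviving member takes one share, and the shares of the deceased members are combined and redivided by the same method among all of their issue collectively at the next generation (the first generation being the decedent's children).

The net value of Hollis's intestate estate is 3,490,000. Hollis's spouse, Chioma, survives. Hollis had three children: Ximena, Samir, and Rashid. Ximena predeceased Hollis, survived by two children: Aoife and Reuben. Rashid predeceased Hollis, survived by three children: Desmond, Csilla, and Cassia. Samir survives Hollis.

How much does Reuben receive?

Reuben receives 216,000.

Chioma first takes 250,000, leaving a balance of 3,240,000. Chioma then takes one-half of the balance (1,620,000), for a total of 1,870,000. The remaining 1,620,000 passes to the descendants.
The descendants' portion (1,620,000) is divided at the children's generation into 3 shares of 540,000. Samir takes 540,000. The 2 shares of the deceased (Ximena and Rashid) are combined into a pool of 1,080,000.
That pool (1,080,000) is divided at the grandchildren's generation equally among Aoife, Reuben, Desmond, Csilla, and Cassia: 216,000 each.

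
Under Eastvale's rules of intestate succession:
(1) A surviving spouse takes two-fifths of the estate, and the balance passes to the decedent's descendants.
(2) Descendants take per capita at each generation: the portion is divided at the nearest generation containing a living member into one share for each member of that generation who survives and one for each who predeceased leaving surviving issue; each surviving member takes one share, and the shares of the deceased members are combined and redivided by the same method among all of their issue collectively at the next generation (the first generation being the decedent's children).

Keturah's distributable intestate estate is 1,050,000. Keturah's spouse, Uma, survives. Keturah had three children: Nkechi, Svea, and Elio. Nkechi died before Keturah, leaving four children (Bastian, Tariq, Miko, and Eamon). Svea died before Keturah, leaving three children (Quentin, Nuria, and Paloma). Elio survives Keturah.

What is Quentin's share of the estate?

Uma takes two-fifths of 1,050,000 = 420,000. The remaining 630,000 passes to the descendants.
The descendants' portion (630,000) is divided at the children's generation into 3 shares of 210,000. Elio takes 210,000. The 2 shares of the deceased (Nkechi and Svea) are combined into a pool of 420,000.
That pool (420,000) is divided at the grandchildren's generation equally among Bastian, Tariq, Miko, Eamon, Quentin, Nuria, and Paloma: 60,000 each.

Quentin receives 60,000.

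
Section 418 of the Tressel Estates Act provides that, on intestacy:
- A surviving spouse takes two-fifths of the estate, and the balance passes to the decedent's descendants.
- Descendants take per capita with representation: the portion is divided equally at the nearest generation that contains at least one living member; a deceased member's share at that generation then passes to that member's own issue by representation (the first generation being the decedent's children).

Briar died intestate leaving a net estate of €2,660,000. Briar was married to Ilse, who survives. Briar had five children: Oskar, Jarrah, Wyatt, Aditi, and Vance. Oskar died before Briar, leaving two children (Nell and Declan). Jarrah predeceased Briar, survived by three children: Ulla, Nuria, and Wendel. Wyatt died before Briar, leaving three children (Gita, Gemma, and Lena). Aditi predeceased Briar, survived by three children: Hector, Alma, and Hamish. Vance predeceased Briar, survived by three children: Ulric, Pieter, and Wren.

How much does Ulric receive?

Ilse takes two-fifths of €2,660,000 = €1,064,000. The remaining €1,596,000 passes to the descendants.
No child survives, so the initial division is made at the grandchildren's generation.
The descendants' portion (€1,596,000) is divided into 14 shares of €114,000: Nell, Declan, Ulla, Nuria, Wendel, Gita, Gemma, Lena, Hector, Alma, Hamish, Ulric, Pieter, and Wren each take €114,000.

Ulric receives €114,000.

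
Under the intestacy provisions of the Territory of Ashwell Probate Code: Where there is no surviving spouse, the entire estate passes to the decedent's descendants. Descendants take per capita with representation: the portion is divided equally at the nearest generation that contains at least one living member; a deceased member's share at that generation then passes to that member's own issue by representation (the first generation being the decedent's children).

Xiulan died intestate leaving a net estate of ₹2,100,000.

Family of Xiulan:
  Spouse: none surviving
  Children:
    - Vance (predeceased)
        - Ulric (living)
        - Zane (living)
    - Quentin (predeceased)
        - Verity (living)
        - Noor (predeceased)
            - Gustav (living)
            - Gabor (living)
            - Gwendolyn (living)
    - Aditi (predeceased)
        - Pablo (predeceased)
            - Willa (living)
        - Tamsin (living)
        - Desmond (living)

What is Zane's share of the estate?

The entire ₹2,100,000 passes to the descendants.
No child survives, so the initial division is made at the grandchildren's generation.
That amount (₹2,100,000) is divided into 7 shares of ₹300,000: Ulric, Zane, Verity, Tamsin, and Desmond each take ₹300,000; Noor's ₹300,000 share passes to Noor's issue; Pablo's ₹300,000 share passes to Pablo's issue.
Noor's share (₹300,000) is divided into 3 shares of ₹100,000: Gustav, Gabor, and Gwendolyn each take ₹100,000.
Pablo's share (₹300,000) passes entirely to Willa.

Zane receives ₹300,000.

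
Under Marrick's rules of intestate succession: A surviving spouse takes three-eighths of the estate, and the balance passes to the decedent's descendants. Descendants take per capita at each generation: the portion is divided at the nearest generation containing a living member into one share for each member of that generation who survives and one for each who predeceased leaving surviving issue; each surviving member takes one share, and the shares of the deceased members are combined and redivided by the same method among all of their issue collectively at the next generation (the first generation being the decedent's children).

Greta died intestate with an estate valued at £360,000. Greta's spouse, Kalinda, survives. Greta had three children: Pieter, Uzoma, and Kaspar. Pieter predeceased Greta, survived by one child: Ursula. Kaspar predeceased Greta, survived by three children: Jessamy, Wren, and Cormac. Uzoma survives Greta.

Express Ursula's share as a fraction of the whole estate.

Ursula receives 5/48 of the estate.

Kalinda takes three-eighths of £360,000 = £135,000. The remaining £225,000 passes to the descendants.
The descendants' portion (£225,000) is divided at the children's generation into 3 shares of £75,000. Uzoma takes £75,000. The 2 shares of the deceased (Pieter and Kaspar) are combined into a pool of £150,000.
That pool (£150,000) is divided at the grandchildren's generation equally among Ursula, Jessamy, Wren, and Cormac: £37,500 each.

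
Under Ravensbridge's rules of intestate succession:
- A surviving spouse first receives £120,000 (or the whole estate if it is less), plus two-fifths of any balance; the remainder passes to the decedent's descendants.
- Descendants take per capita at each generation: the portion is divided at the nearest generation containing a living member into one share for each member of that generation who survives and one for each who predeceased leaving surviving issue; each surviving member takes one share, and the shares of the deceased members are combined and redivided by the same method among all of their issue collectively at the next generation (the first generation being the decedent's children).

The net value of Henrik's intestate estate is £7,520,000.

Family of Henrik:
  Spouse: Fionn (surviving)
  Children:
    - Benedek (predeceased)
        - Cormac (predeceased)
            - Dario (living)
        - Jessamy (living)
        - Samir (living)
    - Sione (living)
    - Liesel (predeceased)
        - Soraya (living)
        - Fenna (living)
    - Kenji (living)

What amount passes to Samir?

Fionn first takes £120,000, leaving a balance of £7,400,000. Fionn then takes two-fifths of the balance (£2,960,000), for a total of £3,080,000. The remaining £4,440,000 passes to the descendants.
The descendants' portion (£4,440,000) is divided at the children's generation into 4 shares of £1,110,000. Sione and Kenji each take £1,110,000. The 2 shares of the deceased (Benedek and Liesel) are combined into a pool of £2,220,000.
That pool (£2,220,000) is divided at the grandchildren's generation into 5 shares of £444,000. Jessamy, Samir, Soraya, and Fenna each take £444,000. The remaining share for the deceased Cormac (£444,000) is carried to the next generation.
That pool (£444,000) passes entirely to Dario, the sole taker at the great-grandchildren's generation.

Samir receives £444,000.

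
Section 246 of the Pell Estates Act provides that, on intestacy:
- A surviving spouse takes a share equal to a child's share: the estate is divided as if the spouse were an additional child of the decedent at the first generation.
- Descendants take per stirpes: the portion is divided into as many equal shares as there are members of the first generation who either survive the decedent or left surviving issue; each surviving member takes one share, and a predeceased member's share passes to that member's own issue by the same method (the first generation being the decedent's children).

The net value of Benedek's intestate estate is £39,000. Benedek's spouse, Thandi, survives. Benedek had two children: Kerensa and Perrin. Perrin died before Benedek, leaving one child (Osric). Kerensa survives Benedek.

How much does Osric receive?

The spouse counts as an additional share at the children's level, so there are 3 primary shares of £13,000. Thandi takes one such share (£13,000).
The children's combined portion (£26,000) is divided into 2 shares of £13,000: Kerensa takes £13,000; Perrin's £13,000 share passes to Perrin's issue.
Perrin's share (£13,000) passes entirely to Osric.

Osric receives £13,000.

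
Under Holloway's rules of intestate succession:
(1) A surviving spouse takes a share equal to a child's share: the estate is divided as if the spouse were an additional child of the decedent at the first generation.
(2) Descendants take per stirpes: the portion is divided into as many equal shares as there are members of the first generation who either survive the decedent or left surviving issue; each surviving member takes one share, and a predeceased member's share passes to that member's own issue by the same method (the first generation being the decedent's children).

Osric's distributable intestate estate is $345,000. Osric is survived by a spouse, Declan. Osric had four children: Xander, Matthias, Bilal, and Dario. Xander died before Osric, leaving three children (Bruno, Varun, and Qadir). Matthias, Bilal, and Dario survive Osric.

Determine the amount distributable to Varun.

The spouse counts as an additional share at the children's level, so there are 5 primary shares of $69,000. Declan takes one such share ($69,000).
The children's combined portion ($276,000) is divided into 4 shares of $69,000: Matthias, Bilal, and Dario each take $69,000; Xander's $69,000 share passes to Xander's issue.
Xander's share ($69,000) is divided into 3 shares of $23,000: Bruno, Varun, and Qadir each take $23,000.

Varun receives $23,000.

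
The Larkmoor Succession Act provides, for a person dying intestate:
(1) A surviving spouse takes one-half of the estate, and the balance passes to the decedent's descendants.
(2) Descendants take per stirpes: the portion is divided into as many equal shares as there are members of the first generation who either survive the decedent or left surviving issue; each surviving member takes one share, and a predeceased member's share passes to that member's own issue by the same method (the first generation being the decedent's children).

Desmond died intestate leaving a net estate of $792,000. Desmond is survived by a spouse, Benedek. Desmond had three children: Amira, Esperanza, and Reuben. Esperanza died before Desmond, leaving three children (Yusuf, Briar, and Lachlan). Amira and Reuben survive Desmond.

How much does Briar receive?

Benedek takes one-half of $792,000 = $396,000. The remaining $396,000 passes to the descendants.
The descendants' portion ($396,000) is divided into 3 shares of $132,000: Amira and Reuben each take $132,000; Esperanza's $132,000 share passes to Esperanza's issue.
Esperanza's share ($132,000) is divided into 3 shares of $44,000: Yusuf, Briar, and Lachlan each take $44,000.

Briar receives $44,000.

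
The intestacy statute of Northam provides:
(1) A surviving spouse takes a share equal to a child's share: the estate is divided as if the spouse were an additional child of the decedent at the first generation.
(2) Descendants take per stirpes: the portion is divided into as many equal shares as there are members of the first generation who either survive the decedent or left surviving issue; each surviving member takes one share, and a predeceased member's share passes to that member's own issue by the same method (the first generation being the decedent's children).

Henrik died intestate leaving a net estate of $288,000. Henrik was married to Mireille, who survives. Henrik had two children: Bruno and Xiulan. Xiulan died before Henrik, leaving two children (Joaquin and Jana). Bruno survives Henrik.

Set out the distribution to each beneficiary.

The spouse counts as an additional share at the children's level, so there are 3 primary shares of $96,000. Mireille takes one such share ($96,000).
The children's combined portion ($192,000) is divided into 2 shares of $96,000: Bruno takes $96,000; Xiulan's $96,000 share passes to Xiulan's issue.
Xiulan's share ($96,000) is divided into 2 shares of $48,000: Joaquin and Jana each take $48,000.

Mireille: $96,000; Bruno: $96,000; Joaquin: $48,000; Jana: $48,000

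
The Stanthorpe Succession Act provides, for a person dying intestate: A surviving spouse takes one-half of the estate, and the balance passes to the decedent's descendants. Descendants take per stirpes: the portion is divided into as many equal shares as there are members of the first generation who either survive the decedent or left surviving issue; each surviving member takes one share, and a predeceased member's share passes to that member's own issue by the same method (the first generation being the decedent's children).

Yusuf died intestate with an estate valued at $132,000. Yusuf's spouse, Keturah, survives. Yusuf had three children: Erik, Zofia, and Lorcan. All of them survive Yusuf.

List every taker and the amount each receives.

Keturah takes one-half of $132,000 = $66,000. The remaining $66,000 passes to the descendants.
The descendants' portion ($66,000) is divided into 3 shares of $22,000: Erik, Zofia, and Lorcan each take $22,000.

Keturah: $66,000; Erik: $22,000; Zofia: $22,000; Lorcan: $22,000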